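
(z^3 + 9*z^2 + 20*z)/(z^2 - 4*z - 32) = z*(z + 5)/(z - 8)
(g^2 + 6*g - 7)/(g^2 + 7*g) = (g - 1)/g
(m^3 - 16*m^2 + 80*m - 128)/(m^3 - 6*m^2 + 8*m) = (m^2 - 12*m + 32)/(m*(m - 2))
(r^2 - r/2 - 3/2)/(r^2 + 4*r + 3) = (r - 3/2)/(r + 3)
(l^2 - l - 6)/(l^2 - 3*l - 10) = (l - 3)/(l - 5)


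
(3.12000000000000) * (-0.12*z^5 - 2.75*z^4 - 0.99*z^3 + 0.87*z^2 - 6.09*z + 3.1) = -0.3744*z^5 - 8.58*z^4 - 3.0888*z^3 + 2.7144*z^2 - 19.0008*z + 9.672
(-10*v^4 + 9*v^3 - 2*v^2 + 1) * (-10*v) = 100*v^5 - 90*v^4 + 20*v^3 - 10*v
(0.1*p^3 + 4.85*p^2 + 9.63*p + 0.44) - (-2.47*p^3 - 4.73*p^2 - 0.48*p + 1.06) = 2.57*p^3 + 9.58*p^2 + 10.11*p - 0.62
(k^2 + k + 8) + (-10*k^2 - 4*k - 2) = -9*k^2 - 3*k + 6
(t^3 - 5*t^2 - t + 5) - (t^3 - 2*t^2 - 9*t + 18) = -3*t^2 + 8*t - 13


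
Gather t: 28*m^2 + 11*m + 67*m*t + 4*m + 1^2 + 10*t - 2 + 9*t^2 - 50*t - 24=28*m^2 + 15*m + 9*t^2 + t*(67*m - 40) - 25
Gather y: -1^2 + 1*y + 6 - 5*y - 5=-4*y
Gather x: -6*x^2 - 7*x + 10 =-6*x^2 - 7*x + 10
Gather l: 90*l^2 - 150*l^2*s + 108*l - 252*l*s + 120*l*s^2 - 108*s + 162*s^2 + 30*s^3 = l^2*(90 - 150*s) + l*(120*s^2 - 252*s + 108) + 30*s^3 + 162*s^2 - 108*s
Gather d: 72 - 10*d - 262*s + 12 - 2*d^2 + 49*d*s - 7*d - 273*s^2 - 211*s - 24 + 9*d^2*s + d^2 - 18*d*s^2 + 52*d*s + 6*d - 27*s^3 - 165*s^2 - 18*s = d^2*(9*s - 1) + d*(-18*s^2 + 101*s - 11) - 27*s^3 - 438*s^2 - 491*s + 60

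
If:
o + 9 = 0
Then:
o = -9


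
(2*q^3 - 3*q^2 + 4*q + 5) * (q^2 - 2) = 2*q^5 - 3*q^4 + 11*q^2 - 8*q - 10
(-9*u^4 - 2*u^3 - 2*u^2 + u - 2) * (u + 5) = -9*u^5 - 47*u^4 - 12*u^3 - 9*u^2 + 3*u - 10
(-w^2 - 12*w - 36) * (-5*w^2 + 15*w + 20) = 5*w^4 + 45*w^3 - 20*w^2 - 780*w - 720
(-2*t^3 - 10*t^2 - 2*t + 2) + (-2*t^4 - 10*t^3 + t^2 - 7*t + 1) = -2*t^4 - 12*t^3 - 9*t^2 - 9*t + 3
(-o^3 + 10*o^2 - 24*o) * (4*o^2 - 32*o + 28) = -4*o^5 + 72*o^4 - 444*o^3 + 1048*o^2 - 672*o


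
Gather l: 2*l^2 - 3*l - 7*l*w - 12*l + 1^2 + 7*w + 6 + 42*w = 2*l^2 + l*(-7*w - 15) + 49*w + 7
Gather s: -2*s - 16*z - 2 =-2*s - 16*z - 2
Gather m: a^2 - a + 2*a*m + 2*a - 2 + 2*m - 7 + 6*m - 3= a^2 + a + m*(2*a + 8) - 12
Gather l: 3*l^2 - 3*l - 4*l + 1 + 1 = 3*l^2 - 7*l + 2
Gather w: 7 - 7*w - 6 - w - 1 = -8*w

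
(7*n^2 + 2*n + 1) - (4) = 7*n^2 + 2*n - 3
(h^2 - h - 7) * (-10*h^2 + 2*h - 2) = -10*h^4 + 12*h^3 + 66*h^2 - 12*h + 14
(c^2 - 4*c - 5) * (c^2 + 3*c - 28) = c^4 - c^3 - 45*c^2 + 97*c + 140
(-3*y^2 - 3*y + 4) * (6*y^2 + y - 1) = -18*y^4 - 21*y^3 + 24*y^2 + 7*y - 4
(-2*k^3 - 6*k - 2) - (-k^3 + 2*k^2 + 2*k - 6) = -k^3 - 2*k^2 - 8*k + 4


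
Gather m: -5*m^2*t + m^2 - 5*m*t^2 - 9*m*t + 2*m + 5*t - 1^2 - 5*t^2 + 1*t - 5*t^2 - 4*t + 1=m^2*(1 - 5*t) + m*(-5*t^2 - 9*t + 2) - 10*t^2 + 2*t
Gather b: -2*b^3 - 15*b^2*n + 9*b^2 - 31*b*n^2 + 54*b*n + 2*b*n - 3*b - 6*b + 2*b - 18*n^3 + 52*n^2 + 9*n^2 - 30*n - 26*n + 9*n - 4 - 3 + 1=-2*b^3 + b^2*(9 - 15*n) + b*(-31*n^2 + 56*n - 7) - 18*n^3 + 61*n^2 - 47*n - 6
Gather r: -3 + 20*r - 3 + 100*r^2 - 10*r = 100*r^2 + 10*r - 6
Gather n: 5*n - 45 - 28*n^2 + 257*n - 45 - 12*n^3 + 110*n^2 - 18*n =-12*n^3 + 82*n^2 + 244*n - 90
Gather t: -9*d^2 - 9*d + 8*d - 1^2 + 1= -9*d^2 - d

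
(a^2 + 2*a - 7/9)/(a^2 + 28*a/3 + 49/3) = (a - 1/3)/(a + 7)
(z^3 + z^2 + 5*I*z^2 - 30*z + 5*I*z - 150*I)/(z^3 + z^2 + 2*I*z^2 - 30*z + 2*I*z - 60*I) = (z + 5*I)/(z + 2*I)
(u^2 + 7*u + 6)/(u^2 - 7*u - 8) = (u + 6)/(u - 8)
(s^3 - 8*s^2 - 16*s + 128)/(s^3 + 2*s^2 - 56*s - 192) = (s - 4)/(s + 6)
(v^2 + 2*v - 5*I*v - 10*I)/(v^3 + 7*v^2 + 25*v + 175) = (v + 2)/(v^2 + v*(7 + 5*I) + 35*I)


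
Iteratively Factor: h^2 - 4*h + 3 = (h - 1)*(h - 3)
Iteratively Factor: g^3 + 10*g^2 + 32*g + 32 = (g + 4)*(g^2 + 6*g + 8) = (g + 2)*(g + 4)*(g + 4)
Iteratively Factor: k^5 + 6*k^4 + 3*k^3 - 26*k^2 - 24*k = (k + 4)*(k^4 + 2*k^3 - 5*k^2 - 6*k) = k*(k + 4)*(k^3 + 2*k^2 - 5*k - 6) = k*(k - 2)*(k + 4)*(k^2 + 4*k + 3) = k*(k - 2)*(k + 3)*(k + 4)*(k + 1)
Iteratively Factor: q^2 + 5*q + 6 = (q + 2)*(q + 3)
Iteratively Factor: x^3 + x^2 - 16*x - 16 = (x - 4)*(x^2 + 5*x + 4) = (x - 4)*(x + 4)*(x + 1)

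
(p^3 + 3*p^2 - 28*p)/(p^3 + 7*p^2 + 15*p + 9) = p*(p^2 + 3*p - 28)/(p^3 + 7*p^2 + 15*p + 9)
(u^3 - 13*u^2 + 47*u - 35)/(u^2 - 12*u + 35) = u - 1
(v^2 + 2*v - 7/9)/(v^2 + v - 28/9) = (3*v - 1)/(3*v - 4)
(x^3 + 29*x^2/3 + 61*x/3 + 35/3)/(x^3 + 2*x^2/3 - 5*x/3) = (x^2 + 8*x + 7)/(x*(x - 1))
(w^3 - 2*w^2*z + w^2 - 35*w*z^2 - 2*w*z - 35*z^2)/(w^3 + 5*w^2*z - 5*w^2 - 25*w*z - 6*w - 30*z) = (w - 7*z)/(w - 6)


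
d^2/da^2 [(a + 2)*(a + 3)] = 2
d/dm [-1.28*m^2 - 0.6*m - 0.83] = -2.56*m - 0.6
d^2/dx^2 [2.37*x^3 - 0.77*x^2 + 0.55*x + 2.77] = 14.22*x - 1.54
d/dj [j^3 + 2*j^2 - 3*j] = 3*j^2 + 4*j - 3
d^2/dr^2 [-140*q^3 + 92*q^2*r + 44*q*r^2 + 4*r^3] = 88*q + 24*r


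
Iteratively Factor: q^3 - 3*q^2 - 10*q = (q - 5)*(q^2 + 2*q) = (q - 5)*(q + 2)*(q)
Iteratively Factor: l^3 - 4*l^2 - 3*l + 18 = (l - 3)*(l^2 - l - 6) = (l - 3)*(l + 2)*(l - 3)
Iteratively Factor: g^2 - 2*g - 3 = (g - 3)*(g + 1)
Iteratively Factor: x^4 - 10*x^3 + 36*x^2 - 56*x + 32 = (x - 4)*(x^3 - 6*x^2 + 12*x - 8) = (x - 4)*(x - 2)*(x^2 - 4*x + 4) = (x - 4)*(x - 2)^2*(x - 2)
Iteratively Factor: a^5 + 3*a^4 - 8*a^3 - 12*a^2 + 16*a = (a + 4)*(a^4 - a^3 - 4*a^2 + 4*a) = (a - 2)*(a + 4)*(a^3 + a^2 - 2*a) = (a - 2)*(a - 1)*(a + 4)*(a^2 + 2*a) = (a - 2)*(a - 1)*(a + 2)*(a + 4)*(a)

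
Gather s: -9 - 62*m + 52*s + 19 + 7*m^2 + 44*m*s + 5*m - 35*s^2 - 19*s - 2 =7*m^2 - 57*m - 35*s^2 + s*(44*m + 33) + 8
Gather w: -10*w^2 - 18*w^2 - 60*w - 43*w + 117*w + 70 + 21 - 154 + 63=-28*w^2 + 14*w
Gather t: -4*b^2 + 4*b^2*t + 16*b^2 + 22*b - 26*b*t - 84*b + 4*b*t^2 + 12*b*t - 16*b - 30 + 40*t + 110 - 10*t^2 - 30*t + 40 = 12*b^2 - 78*b + t^2*(4*b - 10) + t*(4*b^2 - 14*b + 10) + 120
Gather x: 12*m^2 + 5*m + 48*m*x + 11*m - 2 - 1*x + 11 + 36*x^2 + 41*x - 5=12*m^2 + 16*m + 36*x^2 + x*(48*m + 40) + 4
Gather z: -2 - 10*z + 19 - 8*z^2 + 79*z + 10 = -8*z^2 + 69*z + 27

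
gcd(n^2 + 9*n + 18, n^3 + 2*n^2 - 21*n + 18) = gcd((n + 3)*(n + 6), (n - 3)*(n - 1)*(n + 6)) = n + 6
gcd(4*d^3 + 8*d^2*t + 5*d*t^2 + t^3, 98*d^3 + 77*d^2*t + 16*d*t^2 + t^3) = 2*d + t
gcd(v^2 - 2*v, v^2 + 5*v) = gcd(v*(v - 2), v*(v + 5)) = v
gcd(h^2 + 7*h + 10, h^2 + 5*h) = h + 5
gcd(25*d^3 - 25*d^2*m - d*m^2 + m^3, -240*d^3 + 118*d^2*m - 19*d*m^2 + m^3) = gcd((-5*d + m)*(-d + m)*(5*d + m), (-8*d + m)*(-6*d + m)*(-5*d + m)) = 5*d - m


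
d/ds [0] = 0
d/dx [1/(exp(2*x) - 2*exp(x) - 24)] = 2*(1 - exp(x))*exp(x)/(-exp(2*x) + 2*exp(x) + 24)^2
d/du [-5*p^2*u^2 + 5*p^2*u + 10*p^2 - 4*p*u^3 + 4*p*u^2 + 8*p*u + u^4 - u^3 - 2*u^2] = -10*p^2*u + 5*p^2 - 12*p*u^2 + 8*p*u + 8*p + 4*u^3 - 3*u^2 - 4*u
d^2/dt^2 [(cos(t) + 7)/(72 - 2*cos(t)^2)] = (-8*(cos(t) + 7)*sin(t)^2*cos(t)^2 + (cos(t)^2 - 36)^2*cos(t) - 2*(cos(t)^2 - 36)*(7*cos(2*t) + cos(3*t)))/(2*(cos(t)^2 - 36)^3)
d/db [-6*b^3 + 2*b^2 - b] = -18*b^2 + 4*b - 1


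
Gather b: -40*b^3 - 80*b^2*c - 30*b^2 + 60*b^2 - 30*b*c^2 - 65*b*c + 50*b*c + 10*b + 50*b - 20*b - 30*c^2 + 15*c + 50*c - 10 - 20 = -40*b^3 + b^2*(30 - 80*c) + b*(-30*c^2 - 15*c + 40) - 30*c^2 + 65*c - 30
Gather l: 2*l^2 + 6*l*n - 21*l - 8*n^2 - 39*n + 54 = 2*l^2 + l*(6*n - 21) - 8*n^2 - 39*n + 54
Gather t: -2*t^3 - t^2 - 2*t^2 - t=-2*t^3 - 3*t^2 - t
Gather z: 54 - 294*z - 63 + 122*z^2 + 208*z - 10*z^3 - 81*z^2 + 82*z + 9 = -10*z^3 + 41*z^2 - 4*z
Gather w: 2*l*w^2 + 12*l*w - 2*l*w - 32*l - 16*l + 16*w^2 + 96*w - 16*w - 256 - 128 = -48*l + w^2*(2*l + 16) + w*(10*l + 80) - 384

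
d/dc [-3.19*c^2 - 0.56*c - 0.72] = -6.38*c - 0.56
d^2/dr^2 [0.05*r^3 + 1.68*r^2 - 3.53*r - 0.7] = 0.3*r + 3.36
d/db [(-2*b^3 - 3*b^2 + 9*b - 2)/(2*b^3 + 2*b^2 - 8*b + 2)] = (b^4 - 2*b^3 + 3*b^2 - 2*b + 1)/(2*(b^6 + 2*b^5 - 7*b^4 - 6*b^3 + 18*b^2 - 8*b + 1))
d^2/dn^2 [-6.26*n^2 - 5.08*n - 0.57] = -12.5200000000000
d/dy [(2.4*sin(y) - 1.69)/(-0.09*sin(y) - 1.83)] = -4.5441*cos(y)/(0.09*sin(y) + 1.83)^2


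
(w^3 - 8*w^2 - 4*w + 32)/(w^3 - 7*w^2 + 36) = (w^2 - 10*w + 16)/(w^2 - 9*w + 18)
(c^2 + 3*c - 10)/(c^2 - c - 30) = (c - 2)/(c - 6)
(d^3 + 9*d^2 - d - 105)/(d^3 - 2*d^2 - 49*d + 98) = (d^2 + 2*d - 15)/(d^2 - 9*d + 14)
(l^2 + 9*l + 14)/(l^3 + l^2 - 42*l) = (l + 2)/(l*(l - 6))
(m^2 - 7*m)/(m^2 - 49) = m/(m + 7)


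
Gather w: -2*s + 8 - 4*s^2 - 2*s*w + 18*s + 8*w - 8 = -4*s^2 + 16*s + w*(8 - 2*s)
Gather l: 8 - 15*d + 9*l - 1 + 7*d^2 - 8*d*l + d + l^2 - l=7*d^2 - 14*d + l^2 + l*(8 - 8*d) + 7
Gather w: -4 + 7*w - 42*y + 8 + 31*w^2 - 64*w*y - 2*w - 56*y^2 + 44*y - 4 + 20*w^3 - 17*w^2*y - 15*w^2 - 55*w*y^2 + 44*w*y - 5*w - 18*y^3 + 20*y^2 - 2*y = 20*w^3 + w^2*(16 - 17*y) + w*(-55*y^2 - 20*y) - 18*y^3 - 36*y^2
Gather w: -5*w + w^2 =w^2 - 5*w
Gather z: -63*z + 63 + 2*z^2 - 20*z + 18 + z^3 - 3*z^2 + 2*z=z^3 - z^2 - 81*z + 81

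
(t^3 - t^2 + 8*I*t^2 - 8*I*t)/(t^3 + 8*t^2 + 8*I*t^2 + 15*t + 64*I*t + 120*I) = t*(t - 1)/(t^2 + 8*t + 15)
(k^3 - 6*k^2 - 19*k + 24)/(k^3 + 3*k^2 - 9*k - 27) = (k^2 - 9*k + 8)/(k^2 - 9)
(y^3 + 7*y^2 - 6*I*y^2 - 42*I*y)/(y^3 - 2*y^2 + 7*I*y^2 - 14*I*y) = (y^2 + y*(7 - 6*I) - 42*I)/(y^2 + y*(-2 + 7*I) - 14*I)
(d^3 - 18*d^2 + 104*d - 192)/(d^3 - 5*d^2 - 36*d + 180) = (d^2 - 12*d + 32)/(d^2 + d - 30)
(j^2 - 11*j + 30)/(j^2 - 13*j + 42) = (j - 5)/(j - 7)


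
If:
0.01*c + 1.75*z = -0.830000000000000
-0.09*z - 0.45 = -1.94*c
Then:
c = 0.21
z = -0.48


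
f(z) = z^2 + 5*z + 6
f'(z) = 2*z + 5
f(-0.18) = 5.13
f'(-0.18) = 4.64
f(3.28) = 33.16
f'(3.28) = 11.56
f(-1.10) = 1.71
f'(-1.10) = 2.80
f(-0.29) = 4.63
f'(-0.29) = 4.42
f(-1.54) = 0.67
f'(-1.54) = 1.92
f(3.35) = 33.97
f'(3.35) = 11.70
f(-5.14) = 6.72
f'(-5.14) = -5.28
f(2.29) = 22.69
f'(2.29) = 9.58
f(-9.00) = 42.00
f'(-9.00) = -13.00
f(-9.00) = 42.00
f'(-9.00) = -13.00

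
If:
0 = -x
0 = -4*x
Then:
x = 0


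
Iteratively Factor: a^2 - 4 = (a - 2)*(a + 2)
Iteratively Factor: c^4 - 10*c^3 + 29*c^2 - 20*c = (c - 4)*(c^3 - 6*c^2 + 5*c) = (c - 5)*(c - 4)*(c^2 - c) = c*(c - 5)*(c - 4)*(c - 1)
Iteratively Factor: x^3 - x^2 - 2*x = (x - 2)*(x^2 + x) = x*(x - 2)*(x + 1)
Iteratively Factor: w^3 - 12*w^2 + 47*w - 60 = (w - 3)*(w^2 - 9*w + 20) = (w - 4)*(w - 3)*(w - 5)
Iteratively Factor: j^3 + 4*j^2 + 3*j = (j + 1)*(j^2 + 3*j) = (j + 1)*(j + 3)*(j)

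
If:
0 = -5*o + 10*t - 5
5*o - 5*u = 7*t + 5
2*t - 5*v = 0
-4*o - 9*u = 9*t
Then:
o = 27/28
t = 55/56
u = -79/56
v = 11/28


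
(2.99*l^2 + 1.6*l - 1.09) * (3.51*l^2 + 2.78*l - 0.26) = 10.4949*l^4 + 13.9282*l^3 - 0.1553*l^2 - 3.4462*l + 0.2834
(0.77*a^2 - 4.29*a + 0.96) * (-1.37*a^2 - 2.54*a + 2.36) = -1.0549*a^4 + 3.9215*a^3 + 11.3986*a^2 - 12.5628*a + 2.2656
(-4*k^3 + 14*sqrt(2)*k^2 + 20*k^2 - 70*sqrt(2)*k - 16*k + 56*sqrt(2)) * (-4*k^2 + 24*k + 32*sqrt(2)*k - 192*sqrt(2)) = 16*k^5 - 184*sqrt(2)*k^4 - 176*k^4 + 1440*k^3 + 2024*sqrt(2)*k^3 - 10240*k^2 - 6256*sqrt(2)*k^2 + 4416*sqrt(2)*k + 30464*k - 21504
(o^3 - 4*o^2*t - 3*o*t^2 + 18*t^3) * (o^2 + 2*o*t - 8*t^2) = o^5 - 2*o^4*t - 19*o^3*t^2 + 44*o^2*t^3 + 60*o*t^4 - 144*t^5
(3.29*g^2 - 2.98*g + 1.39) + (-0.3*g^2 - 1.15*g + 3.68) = 2.99*g^2 - 4.13*g + 5.07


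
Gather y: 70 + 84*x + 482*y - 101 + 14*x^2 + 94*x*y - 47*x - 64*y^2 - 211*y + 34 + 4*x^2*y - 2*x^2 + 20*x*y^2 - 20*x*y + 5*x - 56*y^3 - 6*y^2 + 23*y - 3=12*x^2 + 42*x - 56*y^3 + y^2*(20*x - 70) + y*(4*x^2 + 74*x + 294)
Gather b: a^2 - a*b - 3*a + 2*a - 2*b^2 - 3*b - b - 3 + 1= a^2 - a - 2*b^2 + b*(-a - 4) - 2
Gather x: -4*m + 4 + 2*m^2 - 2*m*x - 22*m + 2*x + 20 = 2*m^2 - 26*m + x*(2 - 2*m) + 24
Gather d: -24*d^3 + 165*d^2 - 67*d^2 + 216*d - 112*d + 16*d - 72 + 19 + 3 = -24*d^3 + 98*d^2 + 120*d - 50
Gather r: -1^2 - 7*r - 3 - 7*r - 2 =-14*r - 6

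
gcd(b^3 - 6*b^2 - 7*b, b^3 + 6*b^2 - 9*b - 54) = 1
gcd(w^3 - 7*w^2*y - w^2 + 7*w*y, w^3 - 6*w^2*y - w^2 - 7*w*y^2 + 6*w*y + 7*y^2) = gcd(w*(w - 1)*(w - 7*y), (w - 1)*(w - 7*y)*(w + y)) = -w^2 + 7*w*y + w - 7*y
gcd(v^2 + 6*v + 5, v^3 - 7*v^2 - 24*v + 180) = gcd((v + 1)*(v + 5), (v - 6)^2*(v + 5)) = v + 5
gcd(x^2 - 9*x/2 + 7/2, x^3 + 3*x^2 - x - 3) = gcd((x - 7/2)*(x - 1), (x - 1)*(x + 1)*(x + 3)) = x - 1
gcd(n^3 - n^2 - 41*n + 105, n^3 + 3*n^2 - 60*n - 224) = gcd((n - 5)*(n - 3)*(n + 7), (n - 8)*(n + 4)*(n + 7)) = n + 7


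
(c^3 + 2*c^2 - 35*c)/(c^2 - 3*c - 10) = c*(c + 7)/(c + 2)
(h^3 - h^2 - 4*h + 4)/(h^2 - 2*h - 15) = (-h^3 + h^2 + 4*h - 4)/(-h^2 + 2*h + 15)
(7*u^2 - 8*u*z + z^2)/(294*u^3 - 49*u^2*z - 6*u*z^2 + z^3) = (-u + z)/(-42*u^2 + u*z + z^2)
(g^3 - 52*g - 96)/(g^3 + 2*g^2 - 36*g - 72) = (g - 8)/(g - 6)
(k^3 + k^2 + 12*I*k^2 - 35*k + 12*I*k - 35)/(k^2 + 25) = (k^2 + k*(1 + 7*I) + 7*I)/(k - 5*I)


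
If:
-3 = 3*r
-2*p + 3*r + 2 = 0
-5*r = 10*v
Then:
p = -1/2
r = -1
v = 1/2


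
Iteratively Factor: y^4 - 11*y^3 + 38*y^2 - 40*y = (y - 5)*(y^3 - 6*y^2 + 8*y) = y*(y - 5)*(y^2 - 6*y + 8) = y*(y - 5)*(y - 4)*(y - 2)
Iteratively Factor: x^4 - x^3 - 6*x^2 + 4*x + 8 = (x - 2)*(x^3 + x^2 - 4*x - 4) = (x - 2)*(x + 2)*(x^2 - x - 2) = (x - 2)*(x + 1)*(x + 2)*(x - 2)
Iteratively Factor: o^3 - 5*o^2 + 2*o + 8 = (o - 2)*(o^2 - 3*o - 4) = (o - 2)*(o + 1)*(o - 4)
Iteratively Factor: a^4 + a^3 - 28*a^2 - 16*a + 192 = (a + 4)*(a^3 - 3*a^2 - 16*a + 48) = (a - 4)*(a + 4)*(a^2 + a - 12) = (a - 4)*(a - 3)*(a + 4)*(a + 4)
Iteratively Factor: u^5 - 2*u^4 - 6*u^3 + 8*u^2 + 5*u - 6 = (u + 2)*(u^4 - 4*u^3 + 2*u^2 + 4*u - 3) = (u + 1)*(u + 2)*(u^3 - 5*u^2 + 7*u - 3) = (u - 1)*(u + 1)*(u + 2)*(u^2 - 4*u + 3) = (u - 3)*(u - 1)*(u + 1)*(u + 2)*(u - 1)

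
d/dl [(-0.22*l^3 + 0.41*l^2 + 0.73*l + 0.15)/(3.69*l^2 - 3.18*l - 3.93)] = (-0.8118*l^4 + 1.3992*l^3 - 1.4037*l^2 - 4.3296*l - 2.3919)/(13.6161*l^4 - 23.4684*l^3 - 18.891*l^2 + 24.9948*l + 15.4449)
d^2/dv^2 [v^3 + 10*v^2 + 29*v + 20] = 6*v + 20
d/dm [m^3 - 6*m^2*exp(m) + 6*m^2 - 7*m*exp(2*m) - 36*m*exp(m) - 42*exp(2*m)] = -6*m^2*exp(m) + 3*m^2 - 14*m*exp(2*m) - 48*m*exp(m) + 12*m - 91*exp(2*m) - 36*exp(m)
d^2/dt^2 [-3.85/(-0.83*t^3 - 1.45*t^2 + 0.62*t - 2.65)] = (-(19.173*t + 11.165)*(0.83*t^3 + 1.45*t^2 - 0.62*t + 2.65) + 3.85*(2.49*t^2 + 2.9*t - 0.62)*(4.98*t^2 + 5.8*t - 1.24))/(0.83*t^3 + 1.45*t^2 - 0.62*t + 2.65)^3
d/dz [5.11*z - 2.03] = 5.11000000000000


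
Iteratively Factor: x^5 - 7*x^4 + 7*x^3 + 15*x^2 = (x)*(x^4 - 7*x^3 + 7*x^2 + 15*x) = x*(x - 5)*(x^3 - 2*x^2 - 3*x) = x*(x - 5)*(x - 3)*(x^2 + x) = x*(x - 5)*(x - 3)*(x + 1)*(x)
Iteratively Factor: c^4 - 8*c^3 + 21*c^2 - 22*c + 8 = (c - 2)*(c^3 - 6*c^2 + 9*c - 4) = (c - 2)*(c - 1)*(c^2 - 5*c + 4) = (c - 4)*(c - 2)*(c - 1)*(c - 1)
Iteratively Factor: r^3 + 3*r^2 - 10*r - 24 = (r - 3)*(r^2 + 6*r + 8) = (r - 3)*(r + 4)*(r + 2)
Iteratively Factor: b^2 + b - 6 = (b + 3)*(b - 2)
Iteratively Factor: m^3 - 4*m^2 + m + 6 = (m - 3)*(m^2 - m - 2) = (m - 3)*(m + 1)*(m - 2)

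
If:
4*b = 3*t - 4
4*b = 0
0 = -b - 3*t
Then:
No Solution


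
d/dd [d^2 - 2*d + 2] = 2*d - 2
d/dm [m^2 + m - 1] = 2*m + 1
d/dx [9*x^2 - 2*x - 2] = 18*x - 2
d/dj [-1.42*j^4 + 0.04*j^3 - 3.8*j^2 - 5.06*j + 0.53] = -5.68*j^3 + 0.12*j^2 - 7.6*j - 5.06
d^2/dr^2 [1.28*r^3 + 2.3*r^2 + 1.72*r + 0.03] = 7.68*r + 4.6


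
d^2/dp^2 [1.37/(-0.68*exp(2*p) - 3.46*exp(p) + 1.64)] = (-1.37*(1.36*exp(p) + 3.46)*(2.72*exp(p) + 6.92)*exp(p) + (3.7264*exp(p) + 4.7402)*(0.68*exp(2*p) + 3.46*exp(p) - 1.64))*exp(p)/(0.68*exp(2*p) + 3.46*exp(p) - 1.64)^3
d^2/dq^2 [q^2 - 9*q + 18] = 2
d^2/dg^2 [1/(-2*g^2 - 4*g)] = (g*(g + 2) - 4*(g + 1)^2)/(g^3*(g + 2)^3)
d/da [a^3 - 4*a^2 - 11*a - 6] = 3*a^2 - 8*a - 11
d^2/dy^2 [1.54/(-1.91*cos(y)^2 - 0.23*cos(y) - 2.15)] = (22.472296*(1 - cos(y)^2)^2 + 2.029566*cos(y)^3 - 13.978426*cos(y)^2 - 4.820662*cos(y) - 9.987208)/(1.91*cos(y)^2 + 0.23*cos(y) + 2.15)^3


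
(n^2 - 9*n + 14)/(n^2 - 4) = (n - 7)/(n + 2)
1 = 1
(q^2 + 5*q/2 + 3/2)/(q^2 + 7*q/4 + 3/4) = 2*(2*q + 3)/(4*q + 3)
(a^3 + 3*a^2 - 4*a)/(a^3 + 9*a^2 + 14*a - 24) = a/(a + 6)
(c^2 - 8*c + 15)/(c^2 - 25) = (c - 3)/(c + 5)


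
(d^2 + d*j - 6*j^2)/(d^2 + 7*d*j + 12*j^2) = (d - 2*j)/(d + 4*j)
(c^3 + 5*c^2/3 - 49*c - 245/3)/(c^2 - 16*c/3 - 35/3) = c + 7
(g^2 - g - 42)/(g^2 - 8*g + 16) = (g^2 - g - 42)/(g^2 - 8*g + 16)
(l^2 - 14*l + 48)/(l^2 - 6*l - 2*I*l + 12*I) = (l - 8)/(l - 2*I)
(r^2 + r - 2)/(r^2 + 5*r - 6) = (r + 2)/(r + 6)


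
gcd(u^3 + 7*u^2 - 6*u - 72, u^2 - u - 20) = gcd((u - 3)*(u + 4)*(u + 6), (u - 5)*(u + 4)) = u + 4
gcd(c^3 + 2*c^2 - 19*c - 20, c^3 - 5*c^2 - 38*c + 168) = c - 4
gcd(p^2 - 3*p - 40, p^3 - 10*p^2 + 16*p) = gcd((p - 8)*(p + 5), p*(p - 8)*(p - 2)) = p - 8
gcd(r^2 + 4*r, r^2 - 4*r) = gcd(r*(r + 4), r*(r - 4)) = r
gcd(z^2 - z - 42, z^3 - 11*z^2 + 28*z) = z - 7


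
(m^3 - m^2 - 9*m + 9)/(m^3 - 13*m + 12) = (m + 3)/(m + 4)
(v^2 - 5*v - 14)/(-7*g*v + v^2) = (-v^2 + 5*v + 14)/(v*(7*g - v))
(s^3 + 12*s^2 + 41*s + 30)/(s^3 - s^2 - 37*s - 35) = (s + 6)/(s - 7)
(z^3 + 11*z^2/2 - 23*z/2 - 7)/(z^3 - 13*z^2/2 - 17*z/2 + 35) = (2*z^2 + 15*z + 7)/(2*z^2 - 9*z - 35)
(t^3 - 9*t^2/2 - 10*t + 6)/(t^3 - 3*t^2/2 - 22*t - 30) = (2*t - 1)/(2*t + 5)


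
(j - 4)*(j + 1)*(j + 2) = j^3 - j^2 - 10*j - 8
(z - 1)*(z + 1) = z^2 - 1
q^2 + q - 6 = (q - 2)*(q + 3)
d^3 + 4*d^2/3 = d^2*(d + 4/3)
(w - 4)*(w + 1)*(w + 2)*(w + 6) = w^4 + 5*w^3 - 16*w^2 - 68*w - 48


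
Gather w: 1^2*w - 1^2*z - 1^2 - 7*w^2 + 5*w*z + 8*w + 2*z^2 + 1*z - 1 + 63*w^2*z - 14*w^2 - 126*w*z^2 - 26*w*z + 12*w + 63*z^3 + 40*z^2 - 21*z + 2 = w^2*(63*z - 21) + w*(-126*z^2 - 21*z + 21) + 63*z^3 + 42*z^2 - 21*z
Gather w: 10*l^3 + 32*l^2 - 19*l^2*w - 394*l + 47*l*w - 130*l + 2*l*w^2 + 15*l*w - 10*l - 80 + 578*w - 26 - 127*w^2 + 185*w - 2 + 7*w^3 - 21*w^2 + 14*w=10*l^3 + 32*l^2 - 534*l + 7*w^3 + w^2*(2*l - 148) + w*(-19*l^2 + 62*l + 777) - 108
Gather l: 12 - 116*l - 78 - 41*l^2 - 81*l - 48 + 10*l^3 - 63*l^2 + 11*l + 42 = 10*l^3 - 104*l^2 - 186*l - 72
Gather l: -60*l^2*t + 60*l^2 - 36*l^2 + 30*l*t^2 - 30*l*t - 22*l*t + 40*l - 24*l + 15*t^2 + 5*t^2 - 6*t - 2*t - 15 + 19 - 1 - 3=l^2*(24 - 60*t) + l*(30*t^2 - 52*t + 16) + 20*t^2 - 8*t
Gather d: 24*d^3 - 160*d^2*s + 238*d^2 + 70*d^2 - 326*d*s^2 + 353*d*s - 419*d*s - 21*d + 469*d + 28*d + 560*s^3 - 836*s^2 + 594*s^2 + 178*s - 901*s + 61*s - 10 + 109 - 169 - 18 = 24*d^3 + d^2*(308 - 160*s) + d*(-326*s^2 - 66*s + 476) + 560*s^3 - 242*s^2 - 662*s - 88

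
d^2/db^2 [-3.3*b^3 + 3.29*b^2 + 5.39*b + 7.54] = 6.58 - 19.8*b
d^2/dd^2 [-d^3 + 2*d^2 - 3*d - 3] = 4 - 6*d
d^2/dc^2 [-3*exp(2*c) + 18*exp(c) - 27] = (18 - 12*exp(c))*exp(c)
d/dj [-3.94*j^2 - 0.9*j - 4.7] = -7.88*j - 0.9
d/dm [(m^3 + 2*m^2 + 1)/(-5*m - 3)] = (-10*m^3 - 19*m^2 - 12*m + 5)/(25*m^2 + 30*m + 9)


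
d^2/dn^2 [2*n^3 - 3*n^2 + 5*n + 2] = 12*n - 6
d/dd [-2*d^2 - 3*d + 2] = -4*d - 3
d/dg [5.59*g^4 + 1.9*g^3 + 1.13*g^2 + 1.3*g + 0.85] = 22.36*g^3 + 5.7*g^2 + 2.26*g + 1.3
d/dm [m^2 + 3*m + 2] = 2*m + 3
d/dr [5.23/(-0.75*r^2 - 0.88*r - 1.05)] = (7.845*r + 4.6024)/(0.75*r^2 + 0.88*r + 1.05)^2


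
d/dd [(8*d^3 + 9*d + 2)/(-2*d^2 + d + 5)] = (-16*d^4 + 16*d^3 + 138*d^2 + 8*d + 43)/(4*d^4 - 4*d^3 - 19*d^2 + 10*d + 25)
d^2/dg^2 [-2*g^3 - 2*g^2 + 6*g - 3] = -12*g - 4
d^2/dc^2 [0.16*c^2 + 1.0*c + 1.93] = 0.320000000000000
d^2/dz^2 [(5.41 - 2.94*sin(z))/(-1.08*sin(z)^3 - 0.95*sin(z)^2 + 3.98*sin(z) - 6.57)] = (-13.716864*sin(z)^7 + 47.742696*sin(z)^6 + 28.430022*sin(z)^5 + 175.475056*sin(z)^4 - 354.979602*sin(z)^3 - 266.348234*sin(z)^2 + 257.513496*sin(z) + 49.89367)/(1.259712*sin(z)^9 + 3.32424*sin(z)^8 - 11.002716*sin(z)^7 - 0.653760999999996*sin(z)^6 + 80.991966*sin(z)^5 - 106.509513*sin(z)^4 - 72.237536*sin(z)^3 + 435.234249*sin(z)^2 - 515.388906*sin(z) + 283.593393)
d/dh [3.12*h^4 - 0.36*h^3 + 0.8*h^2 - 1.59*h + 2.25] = 12.48*h^3 - 1.08*h^2 + 1.6*h - 1.59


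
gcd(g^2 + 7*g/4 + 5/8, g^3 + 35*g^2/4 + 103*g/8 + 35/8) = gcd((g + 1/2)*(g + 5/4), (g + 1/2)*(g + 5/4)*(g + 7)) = g^2 + 7*g/4 + 5/8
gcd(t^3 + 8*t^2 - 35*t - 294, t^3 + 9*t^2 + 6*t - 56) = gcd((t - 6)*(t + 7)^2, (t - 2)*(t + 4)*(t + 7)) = t + 7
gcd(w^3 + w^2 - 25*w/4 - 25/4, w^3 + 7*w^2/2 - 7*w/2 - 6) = w + 1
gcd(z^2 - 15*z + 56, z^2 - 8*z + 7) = z - 7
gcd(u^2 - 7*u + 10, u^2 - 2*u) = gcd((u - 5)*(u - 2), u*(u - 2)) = u - 2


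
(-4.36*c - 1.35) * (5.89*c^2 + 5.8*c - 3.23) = -25.6804*c^3 - 33.2395*c^2 + 6.2528*c + 4.3605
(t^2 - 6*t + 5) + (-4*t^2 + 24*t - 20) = -3*t^2 + 18*t - 15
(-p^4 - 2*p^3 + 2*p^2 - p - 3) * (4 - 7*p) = 7*p^5 + 10*p^4 - 22*p^3 + 15*p^2 + 17*p - 12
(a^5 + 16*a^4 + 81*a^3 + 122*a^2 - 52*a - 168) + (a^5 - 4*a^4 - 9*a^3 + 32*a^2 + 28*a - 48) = 2*a^5 + 12*a^4 + 72*a^3 + 154*a^2 - 24*a - 216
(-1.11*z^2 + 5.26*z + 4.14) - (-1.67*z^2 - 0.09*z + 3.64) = 0.56*z^2 + 5.35*z + 0.5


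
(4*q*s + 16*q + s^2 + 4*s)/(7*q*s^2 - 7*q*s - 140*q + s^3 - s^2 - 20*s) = (4*q + s)/(7*q*s - 35*q + s^2 - 5*s)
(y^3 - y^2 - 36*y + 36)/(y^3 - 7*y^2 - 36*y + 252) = (y - 1)/(y - 7)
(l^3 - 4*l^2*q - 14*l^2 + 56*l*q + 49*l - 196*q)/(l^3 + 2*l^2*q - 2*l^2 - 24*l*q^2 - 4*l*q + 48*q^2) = (l^2 - 14*l + 49)/(l^2 + 6*l*q - 2*l - 12*q)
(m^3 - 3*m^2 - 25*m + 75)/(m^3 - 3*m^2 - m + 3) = (m^2 - 25)/(m^2 - 1)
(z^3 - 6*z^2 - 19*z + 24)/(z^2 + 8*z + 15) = (z^2 - 9*z + 8)/(z + 5)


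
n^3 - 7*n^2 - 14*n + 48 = (n - 8)*(n - 2)*(n + 3)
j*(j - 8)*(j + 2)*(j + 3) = j^4 - 3*j^3 - 34*j^2 - 48*j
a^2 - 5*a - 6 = (a - 6)*(a + 1)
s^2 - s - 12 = (s - 4)*(s + 3)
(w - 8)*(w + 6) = w^2 - 2*w - 48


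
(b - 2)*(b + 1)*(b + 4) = b^3 + 3*b^2 - 6*b - 8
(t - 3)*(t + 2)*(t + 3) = t^3 + 2*t^2 - 9*t - 18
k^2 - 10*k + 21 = (k - 7)*(k - 3)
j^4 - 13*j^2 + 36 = (j - 3)*(j - 2)*(j + 2)*(j + 3)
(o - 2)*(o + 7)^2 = o^3 + 12*o^2 + 21*o - 98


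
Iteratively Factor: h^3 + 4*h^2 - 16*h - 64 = (h - 4)*(h^2 + 8*h + 16) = (h - 4)*(h + 4)*(h + 4)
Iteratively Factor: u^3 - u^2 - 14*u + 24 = (u - 3)*(u^2 + 2*u - 8) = (u - 3)*(u + 4)*(u - 2)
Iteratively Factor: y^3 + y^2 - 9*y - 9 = (y + 3)*(y^2 - 2*y - 3) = (y + 1)*(y + 3)*(y - 3)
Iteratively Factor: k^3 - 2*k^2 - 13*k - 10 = (k - 5)*(k^2 + 3*k + 2) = (k - 5)*(k + 2)*(k + 1)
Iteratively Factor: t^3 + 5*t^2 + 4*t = (t + 1)*(t^2 + 4*t) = (t + 1)*(t + 4)*(t)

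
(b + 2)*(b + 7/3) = b^2 + 13*b/3 + 14/3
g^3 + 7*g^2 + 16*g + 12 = (g + 2)^2*(g + 3)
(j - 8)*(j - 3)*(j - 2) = j^3 - 13*j^2 + 46*j - 48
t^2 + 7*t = t*(t + 7)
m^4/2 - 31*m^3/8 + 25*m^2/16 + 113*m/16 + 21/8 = (m/2 + 1/4)*(m - 7)*(m - 2)*(m + 3/4)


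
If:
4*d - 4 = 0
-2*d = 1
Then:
No Solution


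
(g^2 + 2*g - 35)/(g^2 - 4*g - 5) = (g + 7)/(g + 1)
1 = 1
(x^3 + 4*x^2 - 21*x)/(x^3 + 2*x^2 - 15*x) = (x + 7)/(x + 5)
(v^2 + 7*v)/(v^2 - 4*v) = (v + 7)/(v - 4)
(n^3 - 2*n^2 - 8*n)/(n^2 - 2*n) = (n^2 - 2*n - 8)/(n - 2)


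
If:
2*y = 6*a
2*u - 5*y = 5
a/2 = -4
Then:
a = -8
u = -115/2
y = -24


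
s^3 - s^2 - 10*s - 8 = (s - 4)*(s + 1)*(s + 2)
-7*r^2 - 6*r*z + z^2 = (-7*r + z)*(r + z)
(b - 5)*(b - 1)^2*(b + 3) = b^4 - 4*b^3 - 10*b^2 + 28*b - 15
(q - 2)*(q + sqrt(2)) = q^2 - 2*q + sqrt(2)*q - 2*sqrt(2)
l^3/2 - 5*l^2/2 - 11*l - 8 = (l/2 + 1)*(l - 8)*(l + 1)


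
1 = 1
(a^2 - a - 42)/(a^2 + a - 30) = (a - 7)/(a - 5)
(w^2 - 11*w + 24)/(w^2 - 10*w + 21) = (w - 8)/(w - 7)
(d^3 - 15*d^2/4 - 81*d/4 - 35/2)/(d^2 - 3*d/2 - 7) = (4*d^2 - 23*d - 35)/(2*(2*d - 7))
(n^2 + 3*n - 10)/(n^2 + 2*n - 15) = (n - 2)/(n - 3)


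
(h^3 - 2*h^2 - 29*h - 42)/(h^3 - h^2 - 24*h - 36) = (h - 7)/(h - 6)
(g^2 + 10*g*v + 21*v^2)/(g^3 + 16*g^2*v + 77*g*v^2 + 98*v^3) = (g + 3*v)/(g^2 + 9*g*v + 14*v^2)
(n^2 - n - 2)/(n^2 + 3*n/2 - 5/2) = 2*(n^2 - n - 2)/(2*n^2 + 3*n - 5)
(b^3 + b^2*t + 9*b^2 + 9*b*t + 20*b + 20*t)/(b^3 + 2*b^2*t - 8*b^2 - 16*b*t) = (b^3 + b^2*t + 9*b^2 + 9*b*t + 20*b + 20*t)/(b*(b^2 + 2*b*t - 8*b - 16*t))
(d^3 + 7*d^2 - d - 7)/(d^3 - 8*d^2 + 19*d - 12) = (d^2 + 8*d + 7)/(d^2 - 7*d + 12)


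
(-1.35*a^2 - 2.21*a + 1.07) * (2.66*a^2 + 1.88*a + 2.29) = -3.591*a^4 - 8.4166*a^3 - 4.4001*a^2 - 3.0493*a + 2.4503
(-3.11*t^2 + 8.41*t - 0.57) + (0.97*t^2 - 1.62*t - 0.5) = -2.14*t^2 + 6.79*t - 1.07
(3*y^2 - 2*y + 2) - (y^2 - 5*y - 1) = 2*y^2 + 3*y + 3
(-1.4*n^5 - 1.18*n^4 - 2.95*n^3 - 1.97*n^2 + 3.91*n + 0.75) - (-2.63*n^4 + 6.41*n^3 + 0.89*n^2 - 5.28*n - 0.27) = -1.4*n^5 + 1.45*n^4 - 9.36*n^3 - 2.86*n^2 + 9.19*n + 1.02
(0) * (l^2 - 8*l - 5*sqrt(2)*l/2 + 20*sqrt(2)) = 0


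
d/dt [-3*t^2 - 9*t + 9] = -6*t - 9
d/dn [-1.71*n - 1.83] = -1.71000000000000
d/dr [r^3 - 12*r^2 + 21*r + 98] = 3*r^2 - 24*r + 21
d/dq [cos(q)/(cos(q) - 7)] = 7*sin(q)/(cos(q) - 7)^2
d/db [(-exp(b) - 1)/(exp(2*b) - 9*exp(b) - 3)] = ((exp(b) + 1)*(2*exp(b) - 9) - exp(2*b) + 9*exp(b) + 3)*exp(b)/(-exp(2*b) + 9*exp(b) + 3)^2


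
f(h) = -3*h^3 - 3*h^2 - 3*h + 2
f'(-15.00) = -1938.00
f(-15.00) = 9497.00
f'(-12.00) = -1227.00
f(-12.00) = 4790.00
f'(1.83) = -44.12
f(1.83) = -31.92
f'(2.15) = -57.50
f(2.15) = -48.13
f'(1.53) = -33.25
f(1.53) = -20.36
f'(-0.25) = -2.06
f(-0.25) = 2.61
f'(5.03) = -260.89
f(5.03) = -470.78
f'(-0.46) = -2.14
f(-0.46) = 3.04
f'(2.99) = -101.40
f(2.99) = -113.98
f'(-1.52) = -14.67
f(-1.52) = 10.16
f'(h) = -9*h^2 - 6*h - 3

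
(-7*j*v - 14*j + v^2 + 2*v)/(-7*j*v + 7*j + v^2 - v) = (v + 2)/(v - 1)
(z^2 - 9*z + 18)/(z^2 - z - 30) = (z - 3)/(z + 5)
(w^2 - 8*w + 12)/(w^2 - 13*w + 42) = (w - 2)/(w - 7)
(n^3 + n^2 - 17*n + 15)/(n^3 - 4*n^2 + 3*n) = (n + 5)/n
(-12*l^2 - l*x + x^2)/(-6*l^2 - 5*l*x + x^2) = (12*l^2 + l*x - x^2)/(6*l^2 + 5*l*x - x^2)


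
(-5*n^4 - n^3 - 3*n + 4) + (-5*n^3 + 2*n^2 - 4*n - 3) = -5*n^4 - 6*n^3 + 2*n^2 - 7*n + 1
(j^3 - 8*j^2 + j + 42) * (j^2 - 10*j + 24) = j^5 - 18*j^4 + 105*j^3 - 160*j^2 - 396*j + 1008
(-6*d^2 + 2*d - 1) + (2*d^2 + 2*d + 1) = -4*d^2 + 4*d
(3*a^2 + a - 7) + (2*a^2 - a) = 5*a^2 - 7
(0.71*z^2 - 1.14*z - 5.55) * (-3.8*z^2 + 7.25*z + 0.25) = -2.698*z^4 + 9.4795*z^3 + 13.0025*z^2 - 40.5225*z - 1.3875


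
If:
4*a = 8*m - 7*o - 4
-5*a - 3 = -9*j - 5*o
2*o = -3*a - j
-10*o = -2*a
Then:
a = -15/173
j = 51/173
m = 611/1384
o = -3/173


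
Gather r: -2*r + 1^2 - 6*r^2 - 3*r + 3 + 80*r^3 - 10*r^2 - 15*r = 80*r^3 - 16*r^2 - 20*r + 4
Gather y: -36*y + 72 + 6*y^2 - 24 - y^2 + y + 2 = 5*y^2 - 35*y + 50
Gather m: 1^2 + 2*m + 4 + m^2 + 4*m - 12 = m^2 + 6*m - 7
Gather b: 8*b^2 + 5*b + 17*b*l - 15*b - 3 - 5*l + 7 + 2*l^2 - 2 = 8*b^2 + b*(17*l - 10) + 2*l^2 - 5*l + 2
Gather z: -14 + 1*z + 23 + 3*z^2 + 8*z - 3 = 3*z^2 + 9*z + 6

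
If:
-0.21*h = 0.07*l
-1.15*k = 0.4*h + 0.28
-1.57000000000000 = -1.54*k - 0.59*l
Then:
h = -0.84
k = 0.05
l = 2.53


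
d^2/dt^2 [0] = 0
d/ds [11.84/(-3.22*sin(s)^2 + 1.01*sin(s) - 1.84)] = (76.2496*sin(s) - 11.9584)*cos(s)/(3.22*sin(s)^2 - 1.01*sin(s) + 1.84)^2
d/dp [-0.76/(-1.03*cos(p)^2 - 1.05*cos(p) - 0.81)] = (1.5656*cos(p) + 0.798)*sin(p)/(1.03*cos(p)^2 + 1.05*cos(p) + 0.81)^2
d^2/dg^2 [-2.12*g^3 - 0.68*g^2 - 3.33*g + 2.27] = -12.72*g - 1.36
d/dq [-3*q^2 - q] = -6*q - 1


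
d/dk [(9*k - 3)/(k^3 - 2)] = 9*(-2*k^3 + k^2 - 2)/(k^6 - 4*k^3 + 4)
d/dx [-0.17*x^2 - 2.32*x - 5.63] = -0.34*x - 2.32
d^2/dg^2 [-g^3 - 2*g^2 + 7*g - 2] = -6*g - 4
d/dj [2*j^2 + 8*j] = 4*j + 8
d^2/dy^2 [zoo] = 0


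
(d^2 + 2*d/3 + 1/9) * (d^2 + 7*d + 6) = d^4 + 23*d^3/3 + 97*d^2/9 + 43*d/9 + 2/3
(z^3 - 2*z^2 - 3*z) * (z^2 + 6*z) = z^5 + 4*z^4 - 15*z^3 - 18*z^2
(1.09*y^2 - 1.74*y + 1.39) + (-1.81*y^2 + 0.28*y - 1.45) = -0.72*y^2 - 1.46*y - 0.0600000000000001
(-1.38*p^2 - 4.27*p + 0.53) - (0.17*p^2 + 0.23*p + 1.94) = -1.55*p^2 - 4.5*p - 1.41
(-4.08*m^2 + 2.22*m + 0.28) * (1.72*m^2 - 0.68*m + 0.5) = -7.0176*m^4 + 6.5928*m^3 - 3.068*m^2 + 0.9196*m + 0.14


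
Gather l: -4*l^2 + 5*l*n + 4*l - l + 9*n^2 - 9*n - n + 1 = -4*l^2 + l*(5*n + 3) + 9*n^2 - 10*n + 1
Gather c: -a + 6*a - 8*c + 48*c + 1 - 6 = 5*a + 40*c - 5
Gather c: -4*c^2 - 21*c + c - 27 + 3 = -4*c^2 - 20*c - 24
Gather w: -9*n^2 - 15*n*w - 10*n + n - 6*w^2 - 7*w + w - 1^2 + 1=-9*n^2 - 9*n - 6*w^2 + w*(-15*n - 6)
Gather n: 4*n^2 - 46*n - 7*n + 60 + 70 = 4*n^2 - 53*n + 130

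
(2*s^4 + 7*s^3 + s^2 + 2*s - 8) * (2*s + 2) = 4*s^5 + 18*s^4 + 16*s^3 + 6*s^2 - 12*s - 16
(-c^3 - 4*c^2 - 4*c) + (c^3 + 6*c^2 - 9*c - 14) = 2*c^2 - 13*c - 14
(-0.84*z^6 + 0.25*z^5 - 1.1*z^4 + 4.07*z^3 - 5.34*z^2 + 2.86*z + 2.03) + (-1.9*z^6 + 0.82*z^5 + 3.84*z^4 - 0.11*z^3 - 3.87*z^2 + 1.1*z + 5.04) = -2.74*z^6 + 1.07*z^5 + 2.74*z^4 + 3.96*z^3 - 9.21*z^2 + 3.96*z + 7.07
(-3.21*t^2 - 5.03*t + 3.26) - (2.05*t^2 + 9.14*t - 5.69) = -5.26*t^2 - 14.17*t + 8.95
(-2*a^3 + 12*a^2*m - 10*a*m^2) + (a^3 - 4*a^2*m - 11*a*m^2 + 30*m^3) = -a^3 + 8*a^2*m - 21*a*m^2 + 30*m^3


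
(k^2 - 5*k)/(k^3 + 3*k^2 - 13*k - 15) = k*(k - 5)/(k^3 + 3*k^2 - 13*k - 15)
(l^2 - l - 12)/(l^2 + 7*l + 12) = (l - 4)/(l + 4)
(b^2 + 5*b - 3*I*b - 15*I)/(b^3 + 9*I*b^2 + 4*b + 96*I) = (b + 5)/(b^2 + 12*I*b - 32)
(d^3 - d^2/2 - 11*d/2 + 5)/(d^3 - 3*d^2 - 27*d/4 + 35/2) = 2*(d - 1)/(2*d - 7)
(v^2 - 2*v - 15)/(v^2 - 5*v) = (v + 3)/v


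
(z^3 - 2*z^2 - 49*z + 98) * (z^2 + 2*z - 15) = z^5 - 68*z^3 + 30*z^2 + 931*z - 1470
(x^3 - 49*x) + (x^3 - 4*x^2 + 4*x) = 2*x^3 - 4*x^2 - 45*x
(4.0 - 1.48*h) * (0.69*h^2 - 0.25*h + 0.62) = -1.0212*h^3 + 3.13*h^2 - 1.9176*h + 2.48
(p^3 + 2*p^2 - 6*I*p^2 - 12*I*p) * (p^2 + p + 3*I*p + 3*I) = p^5 + 3*p^4 - 3*I*p^4 + 20*p^3 - 9*I*p^3 + 54*p^2 - 6*I*p^2 + 36*p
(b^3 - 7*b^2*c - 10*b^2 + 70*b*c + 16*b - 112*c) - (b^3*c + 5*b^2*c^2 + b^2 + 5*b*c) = -b^3*c + b^3 - 5*b^2*c^2 - 7*b^2*c - 11*b^2 + 65*b*c + 16*b - 112*c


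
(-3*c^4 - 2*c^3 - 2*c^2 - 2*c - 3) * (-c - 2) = 3*c^5 + 8*c^4 + 6*c^3 + 6*c^2 + 7*c + 6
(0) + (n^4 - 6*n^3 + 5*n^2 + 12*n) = n^4 - 6*n^3 + 5*n^2 + 12*n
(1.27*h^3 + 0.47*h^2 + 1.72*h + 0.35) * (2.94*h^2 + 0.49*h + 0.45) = 3.7338*h^5 + 2.0041*h^4 + 5.8586*h^3 + 2.0833*h^2 + 0.9455*h + 0.1575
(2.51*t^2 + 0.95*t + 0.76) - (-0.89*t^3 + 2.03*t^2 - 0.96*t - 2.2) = 0.89*t^3 + 0.48*t^2 + 1.91*t + 2.96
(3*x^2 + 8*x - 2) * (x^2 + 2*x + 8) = 3*x^4 + 14*x^3 + 38*x^2 + 60*x - 16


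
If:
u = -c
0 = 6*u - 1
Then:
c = -1/6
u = 1/6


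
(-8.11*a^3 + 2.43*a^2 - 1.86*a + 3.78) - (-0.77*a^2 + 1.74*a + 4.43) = -8.11*a^3 + 3.2*a^2 - 3.6*a - 0.65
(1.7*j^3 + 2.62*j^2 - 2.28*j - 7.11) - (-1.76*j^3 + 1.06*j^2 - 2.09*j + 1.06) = 3.46*j^3 + 1.56*j^2 - 0.19*j - 8.17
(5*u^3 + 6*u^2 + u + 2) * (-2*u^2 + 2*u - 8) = -10*u^5 - 2*u^4 - 30*u^3 - 50*u^2 - 4*u - 16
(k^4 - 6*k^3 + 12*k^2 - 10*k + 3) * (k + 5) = k^5 - k^4 - 18*k^3 + 50*k^2 - 47*k + 15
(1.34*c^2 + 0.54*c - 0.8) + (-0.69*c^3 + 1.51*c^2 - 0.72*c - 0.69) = -0.69*c^3 + 2.85*c^2 - 0.18*c - 1.49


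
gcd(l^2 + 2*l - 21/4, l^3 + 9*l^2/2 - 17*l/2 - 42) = l + 7/2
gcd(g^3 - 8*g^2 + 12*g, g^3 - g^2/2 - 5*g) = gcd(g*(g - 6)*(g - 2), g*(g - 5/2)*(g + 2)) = g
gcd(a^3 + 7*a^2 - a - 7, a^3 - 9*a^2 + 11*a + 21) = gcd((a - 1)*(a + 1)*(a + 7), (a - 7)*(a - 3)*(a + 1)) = a + 1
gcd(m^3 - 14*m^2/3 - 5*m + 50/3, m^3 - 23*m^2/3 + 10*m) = m - 5/3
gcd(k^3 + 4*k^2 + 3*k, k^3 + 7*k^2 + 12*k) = k^2 + 3*k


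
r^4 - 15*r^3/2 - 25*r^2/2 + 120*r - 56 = (r - 7)*(r - 4)*(r - 1/2)*(r + 4)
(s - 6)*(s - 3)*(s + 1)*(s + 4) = s^4 - 4*s^3 - 23*s^2 + 54*s + 72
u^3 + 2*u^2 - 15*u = u*(u - 3)*(u + 5)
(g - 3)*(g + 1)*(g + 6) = g^3 + 4*g^2 - 15*g - 18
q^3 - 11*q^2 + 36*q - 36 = (q - 6)*(q - 3)*(q - 2)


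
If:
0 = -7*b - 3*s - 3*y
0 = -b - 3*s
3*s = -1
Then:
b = 1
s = -1/3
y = -2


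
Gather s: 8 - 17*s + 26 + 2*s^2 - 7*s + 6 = 2*s^2 - 24*s + 40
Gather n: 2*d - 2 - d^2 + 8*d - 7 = -d^2 + 10*d - 9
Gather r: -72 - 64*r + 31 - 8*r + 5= -72*r - 36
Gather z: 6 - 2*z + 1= 7 - 2*z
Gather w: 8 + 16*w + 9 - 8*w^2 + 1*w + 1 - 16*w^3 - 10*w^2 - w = -16*w^3 - 18*w^2 + 16*w + 18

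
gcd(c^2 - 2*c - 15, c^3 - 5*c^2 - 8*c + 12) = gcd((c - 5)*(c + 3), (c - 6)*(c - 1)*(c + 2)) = 1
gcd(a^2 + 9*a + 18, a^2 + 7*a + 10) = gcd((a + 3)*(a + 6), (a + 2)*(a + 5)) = 1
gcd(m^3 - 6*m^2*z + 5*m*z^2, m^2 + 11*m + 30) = 1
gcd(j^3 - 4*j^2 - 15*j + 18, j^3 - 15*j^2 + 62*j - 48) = j^2 - 7*j + 6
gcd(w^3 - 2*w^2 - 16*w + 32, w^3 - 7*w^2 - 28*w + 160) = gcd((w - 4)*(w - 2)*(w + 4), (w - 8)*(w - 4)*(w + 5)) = w - 4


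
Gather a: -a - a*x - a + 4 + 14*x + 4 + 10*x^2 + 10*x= a*(-x - 2) + 10*x^2 + 24*x + 8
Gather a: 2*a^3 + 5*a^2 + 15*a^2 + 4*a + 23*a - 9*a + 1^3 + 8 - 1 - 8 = 2*a^3 + 20*a^2 + 18*a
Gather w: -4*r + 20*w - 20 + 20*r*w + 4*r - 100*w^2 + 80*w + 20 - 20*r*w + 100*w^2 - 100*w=0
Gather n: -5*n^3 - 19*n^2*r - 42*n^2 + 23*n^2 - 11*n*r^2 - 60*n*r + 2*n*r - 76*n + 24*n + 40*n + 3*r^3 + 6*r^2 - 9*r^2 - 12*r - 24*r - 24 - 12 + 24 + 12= -5*n^3 + n^2*(-19*r - 19) + n*(-11*r^2 - 58*r - 12) + 3*r^3 - 3*r^2 - 36*r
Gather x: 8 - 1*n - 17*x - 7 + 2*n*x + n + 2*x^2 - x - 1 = 2*x^2 + x*(2*n - 18)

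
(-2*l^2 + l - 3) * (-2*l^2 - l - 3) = 4*l^4 + 11*l^2 + 9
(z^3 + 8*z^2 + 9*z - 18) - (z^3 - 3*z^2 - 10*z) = 11*z^2 + 19*z - 18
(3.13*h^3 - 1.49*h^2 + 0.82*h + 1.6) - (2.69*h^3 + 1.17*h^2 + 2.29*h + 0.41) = 0.44*h^3 - 2.66*h^2 - 1.47*h + 1.19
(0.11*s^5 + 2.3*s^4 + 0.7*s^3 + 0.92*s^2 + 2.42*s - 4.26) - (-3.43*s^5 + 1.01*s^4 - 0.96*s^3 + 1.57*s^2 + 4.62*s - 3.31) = 3.54*s^5 + 1.29*s^4 + 1.66*s^3 - 0.65*s^2 - 2.2*s - 0.95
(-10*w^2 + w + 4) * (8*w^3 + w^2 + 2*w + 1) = -80*w^5 - 2*w^4 + 13*w^3 - 4*w^2 + 9*w + 4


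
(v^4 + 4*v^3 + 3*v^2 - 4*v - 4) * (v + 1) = v^5 + 5*v^4 + 7*v^3 - v^2 - 8*v - 4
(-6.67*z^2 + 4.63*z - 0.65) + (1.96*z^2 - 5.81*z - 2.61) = -4.71*z^2 - 1.18*z - 3.26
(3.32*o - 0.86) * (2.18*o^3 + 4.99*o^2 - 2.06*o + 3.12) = 7.2376*o^4 + 14.692*o^3 - 11.1306*o^2 + 12.13*o - 2.6832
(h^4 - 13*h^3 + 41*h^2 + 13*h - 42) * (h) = h^5 - 13*h^4 + 41*h^3 + 13*h^2 - 42*h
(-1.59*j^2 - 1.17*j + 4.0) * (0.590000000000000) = -0.9381*j^2 - 0.6903*j + 2.36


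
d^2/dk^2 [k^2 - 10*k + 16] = 2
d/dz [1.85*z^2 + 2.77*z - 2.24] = 3.7*z + 2.77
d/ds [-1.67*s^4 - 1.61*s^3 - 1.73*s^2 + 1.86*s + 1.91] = -6.68*s^3 - 4.83*s^2 - 3.46*s + 1.86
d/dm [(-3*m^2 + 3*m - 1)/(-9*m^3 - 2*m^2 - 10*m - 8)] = (-27*m^4 + 54*m^3 + 9*m^2 + 44*m - 34)/(81*m^6 + 36*m^5 + 184*m^4 + 184*m^3 + 132*m^2 + 160*m + 64)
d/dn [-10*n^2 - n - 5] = -20*n - 1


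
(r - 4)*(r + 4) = r^2 - 16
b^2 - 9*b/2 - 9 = (b - 6)*(b + 3/2)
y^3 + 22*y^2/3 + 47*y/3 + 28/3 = (y + 1)*(y + 7/3)*(y + 4)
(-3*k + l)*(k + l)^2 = -3*k^3 - 5*k^2*l - k*l^2 + l^3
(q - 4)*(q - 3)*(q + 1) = q^3 - 6*q^2 + 5*q + 12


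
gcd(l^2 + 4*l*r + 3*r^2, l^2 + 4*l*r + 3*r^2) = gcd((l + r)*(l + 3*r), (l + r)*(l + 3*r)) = l^2 + 4*l*r + 3*r^2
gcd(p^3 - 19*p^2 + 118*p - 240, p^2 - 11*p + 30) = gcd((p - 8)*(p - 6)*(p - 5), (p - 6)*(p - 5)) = p^2 - 11*p + 30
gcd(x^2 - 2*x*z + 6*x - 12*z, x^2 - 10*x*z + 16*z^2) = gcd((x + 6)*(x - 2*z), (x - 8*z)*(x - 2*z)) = x - 2*z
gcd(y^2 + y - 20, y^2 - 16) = y - 4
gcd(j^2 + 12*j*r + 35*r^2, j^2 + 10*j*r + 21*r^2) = j + 7*r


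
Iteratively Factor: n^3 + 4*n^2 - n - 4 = (n + 1)*(n^2 + 3*n - 4) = (n + 1)*(n + 4)*(n - 1)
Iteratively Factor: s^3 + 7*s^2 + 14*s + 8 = (s + 4)*(s^2 + 3*s + 2) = (s + 1)*(s + 4)*(s + 2)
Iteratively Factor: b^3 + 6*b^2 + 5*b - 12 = (b - 1)*(b^2 + 7*b + 12) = (b - 1)*(b + 4)*(b + 3)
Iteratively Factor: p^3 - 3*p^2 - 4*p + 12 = (p + 2)*(p^2 - 5*p + 6) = (p - 2)*(p + 2)*(p - 3)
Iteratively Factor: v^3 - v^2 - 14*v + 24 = (v - 3)*(v^2 + 2*v - 8) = (v - 3)*(v - 2)*(v + 4)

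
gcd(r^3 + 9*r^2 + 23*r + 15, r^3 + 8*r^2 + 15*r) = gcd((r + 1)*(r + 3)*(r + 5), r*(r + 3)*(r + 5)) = r^2 + 8*r + 15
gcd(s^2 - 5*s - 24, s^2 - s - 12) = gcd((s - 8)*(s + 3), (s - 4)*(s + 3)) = s + 3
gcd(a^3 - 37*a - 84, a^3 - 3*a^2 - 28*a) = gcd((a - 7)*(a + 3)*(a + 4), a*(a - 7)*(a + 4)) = a^2 - 3*a - 28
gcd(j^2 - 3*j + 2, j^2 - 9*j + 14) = j - 2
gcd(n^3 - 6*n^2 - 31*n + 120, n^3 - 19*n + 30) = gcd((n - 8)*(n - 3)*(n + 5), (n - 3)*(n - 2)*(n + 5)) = n^2 + 2*n - 15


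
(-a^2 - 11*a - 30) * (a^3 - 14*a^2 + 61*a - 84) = -a^5 + 3*a^4 + 63*a^3 - 167*a^2 - 906*a + 2520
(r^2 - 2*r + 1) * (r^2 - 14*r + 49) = r^4 - 16*r^3 + 78*r^2 - 112*r + 49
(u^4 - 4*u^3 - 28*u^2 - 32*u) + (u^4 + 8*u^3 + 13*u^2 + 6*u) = 2*u^4 + 4*u^3 - 15*u^2 - 26*u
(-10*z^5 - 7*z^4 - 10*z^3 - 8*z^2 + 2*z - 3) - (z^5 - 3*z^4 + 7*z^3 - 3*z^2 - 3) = -11*z^5 - 4*z^4 - 17*z^3 - 5*z^2 + 2*z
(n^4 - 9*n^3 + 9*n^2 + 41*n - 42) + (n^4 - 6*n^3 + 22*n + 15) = 2*n^4 - 15*n^3 + 9*n^2 + 63*n - 27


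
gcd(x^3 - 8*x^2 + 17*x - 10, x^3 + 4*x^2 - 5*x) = x - 1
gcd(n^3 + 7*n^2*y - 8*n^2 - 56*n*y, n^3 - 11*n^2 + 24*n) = n^2 - 8*n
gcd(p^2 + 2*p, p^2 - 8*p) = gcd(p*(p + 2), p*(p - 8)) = p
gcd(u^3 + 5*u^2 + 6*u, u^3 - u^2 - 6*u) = u^2 + 2*u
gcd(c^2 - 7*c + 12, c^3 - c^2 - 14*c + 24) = c - 3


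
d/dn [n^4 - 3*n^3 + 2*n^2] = n*(4*n^2 - 9*n + 4)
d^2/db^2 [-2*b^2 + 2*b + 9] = -4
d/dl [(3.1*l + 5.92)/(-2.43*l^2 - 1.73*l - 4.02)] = (7.533*l^2 + 28.7712*l - 2.2204)/(5.9049*l^4 + 8.4078*l^3 + 22.5301*l^2 + 13.9092*l + 16.1604)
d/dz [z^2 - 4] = 2*z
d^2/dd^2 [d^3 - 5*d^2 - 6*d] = 6*d - 10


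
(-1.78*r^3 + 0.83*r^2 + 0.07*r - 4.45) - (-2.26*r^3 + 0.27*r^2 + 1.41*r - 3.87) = 0.48*r^3 + 0.56*r^2 - 1.34*r - 0.58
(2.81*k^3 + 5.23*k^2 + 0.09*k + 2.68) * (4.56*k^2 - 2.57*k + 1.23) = 12.8136*k^5 + 16.6271*k^4 - 9.5744*k^3 + 18.4224*k^2 - 6.7769*k + 3.2964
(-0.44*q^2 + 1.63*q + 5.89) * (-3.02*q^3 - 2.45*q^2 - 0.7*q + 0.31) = 1.3288*q^5 - 3.8446*q^4 - 21.4733*q^3 - 15.7079*q^2 - 3.6177*q + 1.8259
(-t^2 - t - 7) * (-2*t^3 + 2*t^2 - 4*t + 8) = 2*t^5 + 16*t^3 - 18*t^2 + 20*t - 56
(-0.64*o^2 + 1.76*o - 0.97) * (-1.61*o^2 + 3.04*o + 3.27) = 1.0304*o^4 - 4.7792*o^3 + 4.8193*o^2 + 2.8064*o - 3.1719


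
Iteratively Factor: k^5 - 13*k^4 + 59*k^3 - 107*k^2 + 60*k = (k - 4)*(k^4 - 9*k^3 + 23*k^2 - 15*k) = k*(k - 4)*(k^3 - 9*k^2 + 23*k - 15) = k*(k - 4)*(k - 1)*(k^2 - 8*k + 15) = k*(k - 5)*(k - 4)*(k - 1)*(k - 3)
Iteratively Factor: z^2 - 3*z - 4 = (z + 1)*(z - 4)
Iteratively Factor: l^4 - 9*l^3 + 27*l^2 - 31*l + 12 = (l - 1)*(l^3 - 8*l^2 + 19*l - 12) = (l - 1)^2*(l^2 - 7*l + 12) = (l - 4)*(l - 1)^2*(l - 3)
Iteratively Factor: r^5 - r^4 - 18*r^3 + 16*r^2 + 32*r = (r - 4)*(r^4 + 3*r^3 - 6*r^2 - 8*r) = (r - 4)*(r + 4)*(r^3 - r^2 - 2*r) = (r - 4)*(r - 2)*(r + 4)*(r^2 + r) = (r - 4)*(r - 2)*(r + 1)*(r + 4)*(r)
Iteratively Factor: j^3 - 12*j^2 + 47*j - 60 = (j - 3)*(j^2 - 9*j + 20) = (j - 4)*(j - 3)*(j - 5)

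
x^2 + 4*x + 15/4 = (x + 3/2)*(x + 5/2)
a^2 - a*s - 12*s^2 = (a - 4*s)*(a + 3*s)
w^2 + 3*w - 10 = (w - 2)*(w + 5)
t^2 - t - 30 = (t - 6)*(t + 5)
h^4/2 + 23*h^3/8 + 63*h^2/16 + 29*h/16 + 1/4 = (h/2 + 1/2)*(h + 1/4)*(h + 1/2)*(h + 4)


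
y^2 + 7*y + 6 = (y + 1)*(y + 6)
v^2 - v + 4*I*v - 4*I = (v - 1)*(v + 4*I)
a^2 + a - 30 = (a - 5)*(a + 6)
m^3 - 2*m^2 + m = m*(m - 1)^2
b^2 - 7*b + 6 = (b - 6)*(b - 1)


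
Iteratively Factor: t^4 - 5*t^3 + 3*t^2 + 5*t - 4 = (t + 1)*(t^3 - 6*t^2 + 9*t - 4) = (t - 1)*(t + 1)*(t^2 - 5*t + 4) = (t - 1)^2*(t + 1)*(t - 4)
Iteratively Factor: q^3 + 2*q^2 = (q)*(q^2 + 2*q) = q*(q + 2)*(q)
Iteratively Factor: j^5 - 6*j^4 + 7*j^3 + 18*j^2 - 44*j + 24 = (j - 3)*(j^4 - 3*j^3 - 2*j^2 + 12*j - 8) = (j - 3)*(j - 2)*(j^3 - j^2 - 4*j + 4) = (j - 3)*(j - 2)*(j - 1)*(j^2 - 4) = (j - 3)*(j - 2)^2*(j - 1)*(j + 2)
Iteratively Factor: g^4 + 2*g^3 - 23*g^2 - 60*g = (g + 3)*(g^3 - g^2 - 20*g) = g*(g + 3)*(g^2 - g - 20) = g*(g + 3)*(g + 4)*(g - 5)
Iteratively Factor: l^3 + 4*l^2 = (l)*(l^2 + 4*l) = l^2*(l + 4)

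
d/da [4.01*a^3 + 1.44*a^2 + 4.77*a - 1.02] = 12.03*a^2 + 2.88*a + 4.77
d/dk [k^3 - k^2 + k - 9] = 3*k^2 - 2*k + 1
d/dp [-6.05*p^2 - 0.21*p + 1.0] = -12.1*p - 0.21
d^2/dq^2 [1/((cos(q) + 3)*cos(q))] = (-(1 - cos(2*q))^2 + 45*cos(q)/4 - 11*cos(2*q)/2 - 9*cos(3*q)/4 + 33/2)/((cos(q) + 3)^3*cos(q)^3)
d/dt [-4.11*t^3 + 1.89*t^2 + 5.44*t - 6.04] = -12.33*t^2 + 3.78*t + 5.44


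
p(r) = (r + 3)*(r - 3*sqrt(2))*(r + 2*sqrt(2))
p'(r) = (r + 3)*(r - 3*sqrt(2)) + (r + 3)*(r + 2*sqrt(2)) + (r - 3*sqrt(2))*(r + 2*sqrt(2)) = 3*r^2 - 2*sqrt(2)*r + 6*r - 12 - 3*sqrt(2)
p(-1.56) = -10.60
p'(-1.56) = -13.89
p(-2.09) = -4.26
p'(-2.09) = -9.77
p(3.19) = -39.22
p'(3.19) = 24.40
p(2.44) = -51.66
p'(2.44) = 9.36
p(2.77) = -47.57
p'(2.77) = 15.56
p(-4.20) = -13.90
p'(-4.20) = 23.36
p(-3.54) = -2.99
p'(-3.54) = 10.12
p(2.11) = -53.82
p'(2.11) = 3.81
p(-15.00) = -2810.56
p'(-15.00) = 611.18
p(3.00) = -43.46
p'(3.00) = 20.27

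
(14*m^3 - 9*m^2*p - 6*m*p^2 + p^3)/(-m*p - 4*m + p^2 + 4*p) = (-14*m^2 - 5*m*p + p^2)/(p + 4)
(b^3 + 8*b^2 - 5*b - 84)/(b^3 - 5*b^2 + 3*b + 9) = (b^2 + 11*b + 28)/(b^2 - 2*b - 3)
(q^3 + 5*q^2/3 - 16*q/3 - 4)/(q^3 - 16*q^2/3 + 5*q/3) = (3*q^3 + 5*q^2 - 16*q - 12)/(q*(3*q^2 - 16*q + 5))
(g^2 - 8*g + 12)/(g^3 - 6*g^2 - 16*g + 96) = (g - 2)/(g^2 - 16)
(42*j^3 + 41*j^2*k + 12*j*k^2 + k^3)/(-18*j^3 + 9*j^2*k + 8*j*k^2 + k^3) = (-14*j^2 - 9*j*k - k^2)/(6*j^2 - 5*j*k - k^2)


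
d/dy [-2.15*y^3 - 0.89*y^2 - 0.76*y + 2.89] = -6.45*y^2 - 1.78*y - 0.76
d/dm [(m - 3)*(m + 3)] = 2*m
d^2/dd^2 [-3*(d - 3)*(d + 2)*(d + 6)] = -18*d - 30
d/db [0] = 0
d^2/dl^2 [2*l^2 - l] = 4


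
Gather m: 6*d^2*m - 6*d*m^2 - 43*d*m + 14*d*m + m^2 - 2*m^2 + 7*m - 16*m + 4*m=m^2*(-6*d - 1) + m*(6*d^2 - 29*d - 5)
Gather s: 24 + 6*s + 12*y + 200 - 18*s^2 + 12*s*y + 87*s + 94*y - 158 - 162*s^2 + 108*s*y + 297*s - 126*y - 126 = -180*s^2 + s*(120*y + 390) - 20*y - 60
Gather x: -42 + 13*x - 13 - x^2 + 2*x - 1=-x^2 + 15*x - 56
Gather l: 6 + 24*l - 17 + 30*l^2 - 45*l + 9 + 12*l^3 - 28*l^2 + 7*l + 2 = 12*l^3 + 2*l^2 - 14*l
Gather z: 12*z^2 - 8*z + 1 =12*z^2 - 8*z + 1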